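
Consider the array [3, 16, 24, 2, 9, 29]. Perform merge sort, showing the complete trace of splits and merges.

Merge sort trace:

Split: [3, 16, 24, 2, 9, 29] -> [3, 16, 24] and [2, 9, 29]
  Split: [3, 16, 24] -> [3] and [16, 24]
    Split: [16, 24] -> [16] and [24]
    Merge: [16] + [24] -> [16, 24]
  Merge: [3] + [16, 24] -> [3, 16, 24]
  Split: [2, 9, 29] -> [2] and [9, 29]
    Split: [9, 29] -> [9] and [29]
    Merge: [9] + [29] -> [9, 29]
  Merge: [2] + [9, 29] -> [2, 9, 29]
Merge: [3, 16, 24] + [2, 9, 29] -> [2, 3, 9, 16, 24, 29]

Final sorted array: [2, 3, 9, 16, 24, 29]

The merge sort proceeds by recursively splitting the array and merging sorted halves.
After all merges, the sorted array is [2, 3, 9, 16, 24, 29].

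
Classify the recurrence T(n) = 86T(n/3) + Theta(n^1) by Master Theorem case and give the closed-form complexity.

Master Theorem for T(n) = 86T(n/3) + O(n^1):

a = 86, b = 3, c = 1
log_b(a) = log_3(86) = 4.0545

Case 1: c = 1 < log_3(86) = 4.0545
T(n) = O(n^(log_3 86))

For T(n) = 86T(n/3) + O(n^1): log_3(86) = 4.0545. This is Case 1 of the Master Theorem (c < log_b(a), work dominated by leaves), giving O(n^(log_3 86)).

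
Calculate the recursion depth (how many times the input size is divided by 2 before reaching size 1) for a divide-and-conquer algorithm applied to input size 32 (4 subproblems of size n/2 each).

For divide and conquer with division factor 2:

Problem sizes at each level:
Level 0: 32
Level 1: 16
Level 2: 8
Level 3: 4
Level 4: 2
Level 5: 1

The root is level 0 and the size-1 base case is level 5 (the tree spans levels 0 through 5, i.e. 6 levels counting the root), so the depth is the number of divisions: log_2(32) = 5

The recursion tree depth is log_2(32) = 5. At each level, the problem size is divided by 2, so it takes 5 divisions to reduce to a base case of size 1. The algorithm makes 4 recursive calls at each level.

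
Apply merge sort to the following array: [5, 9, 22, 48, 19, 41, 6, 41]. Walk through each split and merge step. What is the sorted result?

Merge sort trace:

Split: [5, 9, 22, 48, 19, 41, 6, 41] -> [5, 9, 22, 48] and [19, 41, 6, 41]
  Split: [5, 9, 22, 48] -> [5, 9] and [22, 48]
    Split: [5, 9] -> [5] and [9]
    Merge: [5] + [9] -> [5, 9]
    Split: [22, 48] -> [22] and [48]
    Merge: [22] + [48] -> [22, 48]
  Merge: [5, 9] + [22, 48] -> [5, 9, 22, 48]
  Split: [19, 41, 6, 41] -> [19, 41] and [6, 41]
    Split: [19, 41] -> [19] and [41]
    Merge: [19] + [41] -> [19, 41]
    Split: [6, 41] -> [6] and [41]
    Merge: [6] + [41] -> [6, 41]
  Merge: [19, 41] + [6, 41] -> [6, 19, 41, 41]
Merge: [5, 9, 22, 48] + [6, 19, 41, 41] -> [5, 6, 9, 19, 22, 41, 41, 48]

Final sorted array: [5, 6, 9, 19, 22, 41, 41, 48]

The merge sort proceeds by recursively splitting the array and merging sorted halves.
After all merges, the sorted array is [5, 6, 9, 19, 22, 41, 41, 48].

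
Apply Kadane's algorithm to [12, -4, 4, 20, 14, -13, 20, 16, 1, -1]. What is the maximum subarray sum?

Using Kadane's algorithm on [12, -4, 4, 20, 14, -13, 20, 16, 1, -1]:

Scanning through the array:
Position 1 (value -4): max_ending_here = 8, max_so_far = 12
Position 2 (value 4): max_ending_here = 12, max_so_far = 12
Position 3 (value 20): max_ending_here = 32, max_so_far = 32
Position 4 (value 14): max_ending_here = 46, max_so_far = 46
Position 5 (value -13): max_ending_here = 33, max_so_far = 46
Position 6 (value 20): max_ending_here = 53, max_so_far = 53
Position 7 (value 16): max_ending_here = 69, max_so_far = 69
Position 8 (value 1): max_ending_here = 70, max_so_far = 70
Position 9 (value -1): max_ending_here = 69, max_so_far = 70

Maximum subarray: [12, -4, 4, 20, 14, -13, 20, 16, 1]
Maximum sum: 70

The maximum subarray is [12, -4, 4, 20, 14, -13, 20, 16, 1] with sum 70. This subarray runs from index 0 to index 8.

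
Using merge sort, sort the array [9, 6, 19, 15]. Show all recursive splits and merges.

Merge sort trace:

Split: [9, 6, 19, 15] -> [9, 6] and [19, 15]
  Split: [9, 6] -> [9] and [6]
  Merge: [9] + [6] -> [6, 9]
  Split: [19, 15] -> [19] and [15]
  Merge: [19] + [15] -> [15, 19]
Merge: [6, 9] + [15, 19] -> [6, 9, 15, 19]

Final sorted array: [6, 9, 15, 19]

The merge sort proceeds by recursively splitting the array and merging sorted halves.
After all merges, the sorted array is [6, 9, 15, 19].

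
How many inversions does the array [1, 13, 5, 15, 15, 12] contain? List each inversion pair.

Finding inversions in [1, 13, 5, 15, 15, 12]:

(1, 2): arr[1]=13 > arr[2]=5
(1, 5): arr[1]=13 > arr[5]=12
(3, 5): arr[3]=15 > arr[5]=12
(4, 5): arr[4]=15 > arr[5]=12

Total inversions: 4

The array has 4 inversion(s): (1,2), (1,5), (3,5), (4,5). Each pair (i,j) satisfies i < j and arr[i] > arr[j].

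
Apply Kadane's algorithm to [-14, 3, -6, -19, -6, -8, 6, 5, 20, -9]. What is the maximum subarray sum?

Using Kadane's algorithm on [-14, 3, -6, -19, -6, -8, 6, 5, 20, -9]:

Scanning through the array:
Position 1 (value 3): max_ending_here = 3, max_so_far = 3
Position 2 (value -6): max_ending_here = -3, max_so_far = 3
Position 3 (value -19): max_ending_here = -19, max_so_far = 3
Position 4 (value -6): max_ending_here = -6, max_so_far = 3
Position 5 (value -8): max_ending_here = -8, max_so_far = 3
Position 6 (value 6): max_ending_here = 6, max_so_far = 6
Position 7 (value 5): max_ending_here = 11, max_so_far = 11
Position 8 (value 20): max_ending_here = 31, max_so_far = 31
Position 9 (value -9): max_ending_here = 22, max_so_far = 31

Maximum subarray: [6, 5, 20]
Maximum sum: 31

The maximum subarray is [6, 5, 20] with sum 31. This subarray runs from index 6 to index 8.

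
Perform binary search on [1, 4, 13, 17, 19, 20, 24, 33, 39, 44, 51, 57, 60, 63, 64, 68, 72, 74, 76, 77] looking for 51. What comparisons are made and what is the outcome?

Binary search for 51 in [1, 4, 13, 17, 19, 20, 24, 33, 39, 44, 51, 57, 60, 63, 64, 68, 72, 74, 76, 77]:

lo=0, hi=19, mid=9, arr[mid]=44 -> 44 < 51, search right half
lo=10, hi=19, mid=14, arr[mid]=64 -> 64 > 51, search left half
lo=10, hi=13, mid=11, arr[mid]=57 -> 57 > 51, search left half
lo=10, hi=10, mid=10, arr[mid]=51 -> Found target at index 10!

Binary search finds 51 at index 10 after 4 comparisons. The search repeatedly halves the search space by comparing with the middle element.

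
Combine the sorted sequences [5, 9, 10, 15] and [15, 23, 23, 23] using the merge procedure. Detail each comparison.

Merging process:

Compare 5 vs 15: take 5 from left. Merged: [5]
Compare 9 vs 15: take 9 from left. Merged: [5, 9]
Compare 10 vs 15: take 10 from left. Merged: [5, 9, 10]
Compare 15 vs 15: take 15 from left. Merged: [5, 9, 10, 15]
Append remaining from right: [15, 23, 23, 23]. Merged: [5, 9, 10, 15, 15, 23, 23, 23]

Final merged array: [5, 9, 10, 15, 15, 23, 23, 23]
Total comparisons: 4

The merged array is [5, 9, 10, 15, 15, 23, 23, 23], requiring 4 comparisons. The merge step runs in O(n) time where n is the total number of elements.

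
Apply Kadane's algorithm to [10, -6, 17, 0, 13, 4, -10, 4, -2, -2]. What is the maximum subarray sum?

Using Kadane's algorithm on [10, -6, 17, 0, 13, 4, -10, 4, -2, -2]:

Scanning through the array:
Position 1 (value -6): max_ending_here = 4, max_so_far = 10
Position 2 (value 17): max_ending_here = 21, max_so_far = 21
Position 3 (value 0): max_ending_here = 21, max_so_far = 21
Position 4 (value 13): max_ending_here = 34, max_so_far = 34
Position 5 (value 4): max_ending_here = 38, max_so_far = 38
Position 6 (value -10): max_ending_here = 28, max_so_far = 38
Position 7 (value 4): max_ending_here = 32, max_so_far = 38
Position 8 (value -2): max_ending_here = 30, max_so_far = 38
Position 9 (value -2): max_ending_here = 28, max_so_far = 38

Maximum subarray: [10, -6, 17, 0, 13, 4]
Maximum sum: 38

The maximum subarray is [10, -6, 17, 0, 13, 4] with sum 38. This subarray runs from index 0 to index 5.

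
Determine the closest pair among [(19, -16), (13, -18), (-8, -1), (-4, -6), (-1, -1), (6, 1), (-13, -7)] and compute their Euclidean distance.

Computing all pairwise distances among 7 points:

d((19, -16), (13, -18)) = 6.3246
d((19, -16), (-8, -1)) = 30.8869
d((19, -16), (-4, -6)) = 25.0799
d((19, -16), (-1, -1)) = 25.0
d((19, -16), (6, 1)) = 21.4009
d((19, -16), (-13, -7)) = 33.2415
d((13, -18), (-8, -1)) = 27.0185
d((13, -18), (-4, -6)) = 20.8087
d((13, -18), (-1, -1)) = 22.0227
d((13, -18), (6, 1)) = 20.2485
d((13, -18), (-13, -7)) = 28.2312
d((-8, -1), (-4, -6)) = 6.4031
d((-8, -1), (-1, -1)) = 7.0
d((-8, -1), (6, 1)) = 14.1421
d((-8, -1), (-13, -7)) = 7.8102
d((-4, -6), (-1, -1)) = 5.831 <-- minimum
d((-4, -6), (6, 1)) = 12.2066
d((-4, -6), (-13, -7)) = 9.0554
d((-1, -1), (6, 1)) = 7.2801
d((-1, -1), (-13, -7)) = 13.4164
d((6, 1), (-13, -7)) = 20.6155

Closest pair: (-4, -6) and (-1, -1) with distance 5.831

The closest pair is (-4, -6) and (-1, -1) with Euclidean distance 5.831. For 7 points, brute-force pairwise comparison is shown above. For large n, the divide-and-conquer algorithm (sort by x, recurse on halves, check the dividing strip) achieves O(n log n).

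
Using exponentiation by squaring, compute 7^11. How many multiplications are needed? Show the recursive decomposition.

Computing 7^11 by squaring (build up from 7^1; each line after the first costs one multiplication):

7^1 = 7
7^2 = (7^1)^2 = 7^2 = 49
7^4 = (7^2)^2 = 49^2 = 2401
7^5 = 7 * 7^4 = 7 * 2401 = 16807
7^10 = (7^5)^2 = 16807^2 = 282475249
7^11 = 7 * 7^10 = 7 * 282475249 = 1977326743

Result: 1977326743
Multiplications needed: 5 (5 lines after 7^1)

7^11 = 1977326743. Using exponentiation by squaring, this requires 5 multiplications. The key idea: if the exponent is even, square the half-power; if odd, multiply by the base once.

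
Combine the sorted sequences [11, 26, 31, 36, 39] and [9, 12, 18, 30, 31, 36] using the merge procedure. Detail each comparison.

Merging process:

Compare 11 vs 9: take 9 from right. Merged: [9]
Compare 11 vs 12: take 11 from left. Merged: [9, 11]
Compare 26 vs 12: take 12 from right. Merged: [9, 11, 12]
Compare 26 vs 18: take 18 from right. Merged: [9, 11, 12, 18]
Compare 26 vs 30: take 26 from left. Merged: [9, 11, 12, 18, 26]
Compare 31 vs 30: take 30 from right. Merged: [9, 11, 12, 18, 26, 30]
Compare 31 vs 31: take 31 from left. Merged: [9, 11, 12, 18, 26, 30, 31]
Compare 36 vs 31: take 31 from right. Merged: [9, 11, 12, 18, 26, 30, 31, 31]
Compare 36 vs 36: take 36 from left. Merged: [9, 11, 12, 18, 26, 30, 31, 31, 36]
Compare 39 vs 36: take 36 from right. Merged: [9, 11, 12, 18, 26, 30, 31, 31, 36, 36]
Append remaining from left: [39]. Merged: [9, 11, 12, 18, 26, 30, 31, 31, 36, 36, 39]

Final merged array: [9, 11, 12, 18, 26, 30, 31, 31, 36, 36, 39]
Total comparisons: 10

The merged array is [9, 11, 12, 18, 26, 30, 31, 31, 36, 36, 39], requiring 10 comparisons. The merge step runs in O(n) time where n is the total number of elements.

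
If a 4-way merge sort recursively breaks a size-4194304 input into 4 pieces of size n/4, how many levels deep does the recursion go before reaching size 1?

For divide and conquer with division factor 4:

Problem sizes at each level:
Level 0: 4194304
Level 1: 1048576
Level 2: 262144
Level 3: 65536
Level 4: 16384
Level 5: 4096
Level 6: 1024
Level 7: 256
Level 8: 64
Level 9: 16
Level 10: 4
Level 11: 1

The root is level 0 and the size-1 base case is level 11 (the tree spans levels 0 through 11, i.e. 12 levels counting the root), so the depth is the number of divisions: log_4(4194304) = 11

The recursion tree depth is log_4(4194304) = 11. At each level, the problem size is divided by 4, so it takes 11 divisions to reduce to a base case of size 1. The algorithm makes 4 recursive calls at each level.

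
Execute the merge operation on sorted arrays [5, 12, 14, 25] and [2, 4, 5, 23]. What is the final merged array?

Merging process:

Compare 5 vs 2: take 2 from right. Merged: [2]
Compare 5 vs 4: take 4 from right. Merged: [2, 4]
Compare 5 vs 5: take 5 from left. Merged: [2, 4, 5]
Compare 12 vs 5: take 5 from right. Merged: [2, 4, 5, 5]
Compare 12 vs 23: take 12 from left. Merged: [2, 4, 5, 5, 12]
Compare 14 vs 23: take 14 from left. Merged: [2, 4, 5, 5, 12, 14]
Compare 25 vs 23: take 23 from right. Merged: [2, 4, 5, 5, 12, 14, 23]
Append remaining from left: [25]. Merged: [2, 4, 5, 5, 12, 14, 23, 25]

Final merged array: [2, 4, 5, 5, 12, 14, 23, 25]
Total comparisons: 7

The merged array is [2, 4, 5, 5, 12, 14, 23, 25], requiring 7 comparisons. The merge step runs in O(n) time where n is the total number of elements.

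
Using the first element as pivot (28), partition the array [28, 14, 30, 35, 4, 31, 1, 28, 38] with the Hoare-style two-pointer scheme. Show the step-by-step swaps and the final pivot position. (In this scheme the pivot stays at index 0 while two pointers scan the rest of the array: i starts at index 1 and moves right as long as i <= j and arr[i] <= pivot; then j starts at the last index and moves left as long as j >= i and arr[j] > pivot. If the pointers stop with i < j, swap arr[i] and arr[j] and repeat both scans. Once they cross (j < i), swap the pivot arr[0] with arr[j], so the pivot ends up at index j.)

Hoare-style two-pointer partition with pivot = 28:

Initial array: [28, 14, 30, 35, 4, 31, 1, 28, 38]

Pointers start at i = 1, j = 8.
i stops at index 2 (arr[2]=30 > 28), j stops at index 7 (arr[7]=28 <= 28): swap arr[2] and arr[7], array becomes [28, 14, 28, 35, 4, 31, 1, 30, 38]
i stops at index 3 (arr[3]=35 > 28), j stops at index 6 (arr[6]=1 <= 28): swap arr[3] and arr[6], array becomes [28, 14, 28, 1, 4, 31, 35, 30, 38]
i ends at 5, j ends at 4: the pointers have crossed (j < i), so scanning stops.

Swap pivot arr[0] with arr[4] to place pivot at position 4: [4, 14, 28, 1, 28, 31, 35, 30, 38]
Pivot position: 4

After partitioning with pivot 28, the array becomes [4, 14, 28, 1, 28, 31, 35, 30, 38]. The pivot is placed at index 4. All elements to the left of the pivot are <= 28, and all elements to the right are > 28.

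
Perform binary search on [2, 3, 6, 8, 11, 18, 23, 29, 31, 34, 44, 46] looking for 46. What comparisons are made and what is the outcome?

Binary search for 46 in [2, 3, 6, 8, 11, 18, 23, 29, 31, 34, 44, 46]:

lo=0, hi=11, mid=5, arr[mid]=18 -> 18 < 46, search right half
lo=6, hi=11, mid=8, arr[mid]=31 -> 31 < 46, search right half
lo=9, hi=11, mid=10, arr[mid]=44 -> 44 < 46, search right half
lo=11, hi=11, mid=11, arr[mid]=46 -> Found target at index 11!

Binary search finds 46 at index 11 after 4 comparisons. The search repeatedly halves the search space by comparing with the middle element.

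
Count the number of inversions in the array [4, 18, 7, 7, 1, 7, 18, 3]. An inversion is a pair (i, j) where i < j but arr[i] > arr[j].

Finding inversions in [4, 18, 7, 7, 1, 7, 18, 3]:

(0, 4): arr[0]=4 > arr[4]=1
(0, 7): arr[0]=4 > arr[7]=3
(1, 2): arr[1]=18 > arr[2]=7
(1, 3): arr[1]=18 > arr[3]=7
(1, 4): arr[1]=18 > arr[4]=1
(1, 5): arr[1]=18 > arr[5]=7
(1, 7): arr[1]=18 > arr[7]=3
(2, 4): arr[2]=7 > arr[4]=1
(2, 7): arr[2]=7 > arr[7]=3
(3, 4): arr[3]=7 > arr[4]=1
(3, 7): arr[3]=7 > arr[7]=3
(5, 7): arr[5]=7 > arr[7]=3
(6, 7): arr[6]=18 > arr[7]=3

Total inversions: 13

The array has 13 inversion(s): (0,4), (0,7), (1,2), (1,3), (1,4), (1,5), (1,7), (2,4), (2,7), (3,4), (3,7), (5,7), (6,7). Each pair (i,j) satisfies i < j and arr[i] > arr[j].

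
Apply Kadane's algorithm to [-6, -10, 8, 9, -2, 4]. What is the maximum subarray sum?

Using Kadane's algorithm on [-6, -10, 8, 9, -2, 4]:

Scanning through the array:
Position 1 (value -10): max_ending_here = -10, max_so_far = -6
Position 2 (value 8): max_ending_here = 8, max_so_far = 8
Position 3 (value 9): max_ending_here = 17, max_so_far = 17
Position 4 (value -2): max_ending_here = 15, max_so_far = 17
Position 5 (value 4): max_ending_here = 19, max_so_far = 19

Maximum subarray: [8, 9, -2, 4]
Maximum sum: 19

The maximum subarray is [8, 9, -2, 4] with sum 19. This subarray runs from index 2 to index 5.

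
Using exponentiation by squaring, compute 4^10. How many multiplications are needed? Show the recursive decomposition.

Computing 4^10 by squaring (build up from 4^1; each line after the first costs one multiplication):

4^1 = 4
4^2 = (4^1)^2 = 4^2 = 16
4^4 = (4^2)^2 = 16^2 = 256
4^5 = 4 * 4^4 = 4 * 256 = 1024
4^10 = (4^5)^2 = 1024^2 = 1048576

Result: 1048576
Multiplications needed: 4 (4 lines after 4^1)

4^10 = 1048576. Using exponentiation by squaring, this requires 4 multiplications. The key idea: if the exponent is even, square the half-power; if odd, multiply by the base once.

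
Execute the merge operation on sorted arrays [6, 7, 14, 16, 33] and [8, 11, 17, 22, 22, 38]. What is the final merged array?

Merging process:

Compare 6 vs 8: take 6 from left. Merged: [6]
Compare 7 vs 8: take 7 from left. Merged: [6, 7]
Compare 14 vs 8: take 8 from right. Merged: [6, 7, 8]
Compare 14 vs 11: take 11 from right. Merged: [6, 7, 8, 11]
Compare 14 vs 17: take 14 from left. Merged: [6, 7, 8, 11, 14]
Compare 16 vs 17: take 16 from left. Merged: [6, 7, 8, 11, 14, 16]
Compare 33 vs 17: take 17 from right. Merged: [6, 7, 8, 11, 14, 16, 17]
Compare 33 vs 22: take 22 from right. Merged: [6, 7, 8, 11, 14, 16, 17, 22]
Compare 33 vs 22: take 22 from right. Merged: [6, 7, 8, 11, 14, 16, 17, 22, 22]
Compare 33 vs 38: take 33 from left. Merged: [6, 7, 8, 11, 14, 16, 17, 22, 22, 33]
Append remaining from right: [38]. Merged: [6, 7, 8, 11, 14, 16, 17, 22, 22, 33, 38]

Final merged array: [6, 7, 8, 11, 14, 16, 17, 22, 22, 33, 38]
Total comparisons: 10

The merged array is [6, 7, 8, 11, 14, 16, 17, 22, 22, 33, 38], requiring 10 comparisons. The merge step runs in O(n) time where n is the total number of elements.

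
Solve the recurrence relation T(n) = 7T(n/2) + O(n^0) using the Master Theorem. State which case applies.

Master Theorem for T(n) = 7T(n/2) + O(n^0):

a = 7, b = 2, c = 0
log_b(a) = log_2(7) = 2.8074

Case 1: c = 0 < log_2(7) = 2.8074
T(n) = O(n^(log_2 7))

For T(n) = 7T(n/2) + O(n^0): log_2(7) = 2.8074. This is Case 1 of the Master Theorem (c < log_b(a), work dominated by leaves), giving O(n^(log_2 7)).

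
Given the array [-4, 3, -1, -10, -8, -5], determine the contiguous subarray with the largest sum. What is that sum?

Using Kadane's algorithm on [-4, 3, -1, -10, -8, -5]:

Scanning through the array:
Position 1 (value 3): max_ending_here = 3, max_so_far = 3
Position 2 (value -1): max_ending_here = 2, max_so_far = 3
Position 3 (value -10): max_ending_here = -8, max_so_far = 3
Position 4 (value -8): max_ending_here = -8, max_so_far = 3
Position 5 (value -5): max_ending_here = -5, max_so_far = 3

Maximum subarray: [3]
Maximum sum: 3

The maximum subarray is [3] with sum 3. This subarray runs from index 1 to index 1.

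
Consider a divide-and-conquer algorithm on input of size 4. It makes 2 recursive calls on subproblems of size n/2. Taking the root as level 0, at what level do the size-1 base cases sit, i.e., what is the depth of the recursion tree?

For divide and conquer with division factor 2:

Problem sizes at each level:
Level 0: 4
Level 1: 2
Level 2: 1

The root is level 0 and the size-1 base case is level 2 (the tree spans levels 0 through 2, i.e. 3 levels counting the root), so the depth is the number of divisions: log_2(4) = 2

The recursion tree depth is log_2(4) = 2. At each level, the problem size is divided by 2, so it takes 2 divisions to reduce to a base case of size 1. The algorithm makes 2 recursive calls at each level.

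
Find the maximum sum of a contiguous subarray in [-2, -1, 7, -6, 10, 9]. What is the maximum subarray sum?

Using Kadane's algorithm on [-2, -1, 7, -6, 10, 9]:

Scanning through the array:
Position 1 (value -1): max_ending_here = -1, max_so_far = -1
Position 2 (value 7): max_ending_here = 7, max_so_far = 7
Position 3 (value -6): max_ending_here = 1, max_so_far = 7
Position 4 (value 10): max_ending_here = 11, max_so_far = 11
Position 5 (value 9): max_ending_here = 20, max_so_far = 20

Maximum subarray: [7, -6, 10, 9]
Maximum sum: 20

The maximum subarray is [7, -6, 10, 9] with sum 20. This subarray runs from index 2 to index 5.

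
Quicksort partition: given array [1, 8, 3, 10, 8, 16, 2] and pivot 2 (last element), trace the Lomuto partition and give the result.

Lomuto partition with pivot = 2:

Initial array: [1, 8, 3, 10, 8, 16, 2]

arr[0]=1 <= 2: swap with position 0, array becomes [1, 8, 3, 10, 8, 16, 2]
arr[1]=8 > 2: no swap
arr[2]=3 > 2: no swap
arr[3]=10 > 2: no swap
arr[4]=8 > 2: no swap
arr[5]=16 > 2: no swap

Place pivot at position 1: [1, 2, 3, 10, 8, 16, 8]
Pivot position: 1

After partitioning with pivot 2, the array becomes [1, 2, 3, 10, 8, 16, 8]. The pivot is placed at index 1. All elements to the left of the pivot are <= 2, and all elements to the right are > 2.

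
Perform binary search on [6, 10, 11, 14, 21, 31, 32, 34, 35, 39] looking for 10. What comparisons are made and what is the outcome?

Binary search for 10 in [6, 10, 11, 14, 21, 31, 32, 34, 35, 39]:

lo=0, hi=9, mid=4, arr[mid]=21 -> 21 > 10, search left half
lo=0, hi=3, mid=1, arr[mid]=10 -> Found target at index 1!

Binary search finds 10 at index 1 after 2 comparisons. The search repeatedly halves the search space by comparing with the middle element.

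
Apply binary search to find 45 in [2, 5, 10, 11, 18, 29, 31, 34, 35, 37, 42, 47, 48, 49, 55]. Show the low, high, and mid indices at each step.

Binary search for 45 in [2, 5, 10, 11, 18, 29, 31, 34, 35, 37, 42, 47, 48, 49, 55]:

lo=0, hi=14, mid=7, arr[mid]=34 -> 34 < 45, search right half
lo=8, hi=14, mid=11, arr[mid]=47 -> 47 > 45, search left half
lo=8, hi=10, mid=9, arr[mid]=37 -> 37 < 45, search right half
lo=10, hi=10, mid=10, arr[mid]=42 -> 42 < 45, search right half
lo=11 > hi=10, target 45 not found

Binary search determines that 45 is not in the array after 4 comparisons. The search space was exhausted without finding the target.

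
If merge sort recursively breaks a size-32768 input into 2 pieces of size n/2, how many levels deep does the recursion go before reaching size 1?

For divide and conquer with division factor 2:

Problem sizes at each level:
Level 0: 32768
Level 1: 16384
Level 2: 8192
Level 3: 4096
Level 4: 2048
Level 5: 1024
Level 6: 512
Level 7: 256
Level 8: 128
Level 9: 64
Level 10: 32
Level 11: 16
Level 12: 8
Level 13: 4
Level 14: 2
Level 15: 1

The root is level 0 and the size-1 base case is level 15 (the tree spans levels 0 through 15, i.e. 16 levels counting the root), so the depth is the number of divisions: log_2(32768) = 15

The recursion tree depth is log_2(32768) = 15. At each level, the problem size is divided by 2, so it takes 15 divisions to reduce to a base case of size 1. The algorithm makes 2 recursive calls at each level.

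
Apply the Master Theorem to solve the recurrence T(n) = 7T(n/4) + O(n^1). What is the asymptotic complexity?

Master Theorem for T(n) = 7T(n/4) + O(n^1):

a = 7, b = 4, c = 1
log_b(a) = log_4(7) = 1.4037

Case 1: c = 1 < log_4(7) = 1.4037
T(n) = O(n^(log_4 7))

For T(n) = 7T(n/4) + O(n^1): log_4(7) = 1.4037. This is Case 1 of the Master Theorem (c < log_b(a), work dominated by leaves), giving O(n^(log_4 7)).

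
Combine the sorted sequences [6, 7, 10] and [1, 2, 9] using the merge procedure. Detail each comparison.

Merging process:

Compare 6 vs 1: take 1 from right. Merged: [1]
Compare 6 vs 2: take 2 from right. Merged: [1, 2]
Compare 6 vs 9: take 6 from left. Merged: [1, 2, 6]
Compare 7 vs 9: take 7 from left. Merged: [1, 2, 6, 7]
Compare 10 vs 9: take 9 from right. Merged: [1, 2, 6, 7, 9]
Append remaining from left: [10]. Merged: [1, 2, 6, 7, 9, 10]

Final merged array: [1, 2, 6, 7, 9, 10]
Total comparisons: 5

The merged array is [1, 2, 6, 7, 9, 10], requiring 5 comparisons. The merge step runs in O(n) time where n is the total number of elements.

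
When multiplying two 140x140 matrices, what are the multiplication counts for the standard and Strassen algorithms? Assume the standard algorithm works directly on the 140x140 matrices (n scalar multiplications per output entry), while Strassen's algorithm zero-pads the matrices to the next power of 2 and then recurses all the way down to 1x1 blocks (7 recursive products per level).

Matrix multiplication for 140x140 matrices:

Strassen's algorithm requires power-of-2 dimensions. Pad 140x140 to 256x256 (next power of 2).

Standard algorithm: 140^3 = 2744000 multiplications
Strassen's algorithm: 7^(log2(256)) = 7^8 = 5764801 multiplications
Difference: 2744000 - 5764801 = -3020801 (Strassen uses MORE here due to padding overhead — for small or just-over-power-of-2 n, padding can outweigh the per-level savings)

Standard: 2744000 multiplications (140^3). Strassen: 5764801 multiplications (7^8, after padding to 256x256). Strassen reduces 8 recursive multiplications to 7 at each level.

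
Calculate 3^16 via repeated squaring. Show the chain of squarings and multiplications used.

Computing 3^16 by squaring (build up from 3^1; each line after the first costs one multiplication):

3^1 = 3
3^2 = (3^1)^2 = 3^2 = 9
3^4 = (3^2)^2 = 9^2 = 81
3^8 = (3^4)^2 = 81^2 = 6561
3^16 = (3^8)^2 = 6561^2 = 43046721

Result: 43046721
Multiplications needed: 4 (4 lines after 3^1)

3^16 = 43046721. Using exponentiation by squaring, this requires 4 multiplications. The key idea: if the exponent is even, square the half-power; if odd, multiply by the base once.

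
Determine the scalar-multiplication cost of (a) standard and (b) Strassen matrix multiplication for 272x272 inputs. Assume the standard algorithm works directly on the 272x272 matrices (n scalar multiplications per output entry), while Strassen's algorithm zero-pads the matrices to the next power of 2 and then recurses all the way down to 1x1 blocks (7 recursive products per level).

Matrix multiplication for 272x272 matrices:

Strassen's algorithm requires power-of-2 dimensions. Pad 272x272 to 512x512 (next power of 2).

Standard algorithm: 272^3 = 20123648 multiplications
Strassen's algorithm: 7^(log2(512)) = 7^9 = 40353607 multiplications
Difference: 20123648 - 40353607 = -20229959 (Strassen uses MORE here due to padding overhead — for small or just-over-power-of-2 n, padding can outweigh the per-level savings)

Standard: 20123648 multiplications (272^3). Strassen: 40353607 multiplications (7^9, after padding to 512x512). Strassen reduces 8 recursive multiplications to 7 at each level.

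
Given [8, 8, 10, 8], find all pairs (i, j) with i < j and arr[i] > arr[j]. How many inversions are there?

Finding inversions in [8, 8, 10, 8]:

(2, 3): arr[2]=10 > arr[3]=8

Total inversions: 1

The array has 1 inversion(s): (2,3). Each pair (i,j) satisfies i < j and arr[i] > arr[j].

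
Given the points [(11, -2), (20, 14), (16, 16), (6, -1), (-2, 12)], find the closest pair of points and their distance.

Computing all pairwise distances among 5 points:

d((11, -2), (20, 14)) = 18.3576
d((11, -2), (16, 16)) = 18.6815
d((11, -2), (6, -1)) = 5.099
d((11, -2), (-2, 12)) = 19.105
d((20, 14), (16, 16)) = 4.4721 <-- minimum
d((20, 14), (6, -1)) = 20.5183
d((20, 14), (-2, 12)) = 22.0907
d((16, 16), (6, -1)) = 19.7231
d((16, 16), (-2, 12)) = 18.4391
d((6, -1), (-2, 12)) = 15.2643

Closest pair: (20, 14) and (16, 16) with distance 4.4721

The closest pair is (20, 14) and (16, 16) with Euclidean distance 4.4721. For 5 points, brute-force pairwise comparison is shown above. For large n, the divide-and-conquer algorithm (sort by x, recurse on halves, check the dividing strip) achieves O(n log n).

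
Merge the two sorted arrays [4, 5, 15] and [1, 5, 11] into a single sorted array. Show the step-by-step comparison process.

Merging process:

Compare 4 vs 1: take 1 from right. Merged: [1]
Compare 4 vs 5: take 4 from left. Merged: [1, 4]
Compare 5 vs 5: take 5 from left. Merged: [1, 4, 5]
Compare 15 vs 5: take 5 from right. Merged: [1, 4, 5, 5]
Compare 15 vs 11: take 11 from right. Merged: [1, 4, 5, 5, 11]
Append remaining from left: [15]. Merged: [1, 4, 5, 5, 11, 15]

Final merged array: [1, 4, 5, 5, 11, 15]
Total comparisons: 5

The merged array is [1, 4, 5, 5, 11, 15], requiring 5 comparisons. The merge step runs in O(n) time where n is the total number of elements.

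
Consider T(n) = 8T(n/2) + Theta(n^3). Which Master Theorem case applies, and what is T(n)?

Master Theorem for T(n) = 8T(n/2) + O(n^3):

a = 8, b = 2, c = 3
log_b(a) = log_2(8) = 3.0000

Case 2: c = 3 = log_2(8) = 3.0000
T(n) = O(n^3 log n) = O(n^3 log n)

For T(n) = 8T(n/2) + O(n^3): log_2(8) = 3.0000. This is Case 2 of the Master Theorem (c = log_b(a), equal work at all levels), giving O(n^3 log n).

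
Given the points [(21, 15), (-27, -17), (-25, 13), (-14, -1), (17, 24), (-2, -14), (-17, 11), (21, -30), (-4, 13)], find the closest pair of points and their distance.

Computing all pairwise distances among 9 points:

d((21, 15), (-27, -17)) = 57.6888
d((21, 15), (-25, 13)) = 46.0435
d((21, 15), (-14, -1)) = 38.4838
d((21, 15), (17, 24)) = 9.8489
d((21, 15), (-2, -14)) = 37.0135
d((21, 15), (-17, 11)) = 38.2099
d((21, 15), (21, -30)) = 45.0
d((21, 15), (-4, 13)) = 25.0799
d((-27, -17), (-25, 13)) = 30.0666
d((-27, -17), (-14, -1)) = 20.6155
d((-27, -17), (17, 24)) = 60.1415
d((-27, -17), (-2, -14)) = 25.1794
d((-27, -17), (-17, 11)) = 29.7321
d((-27, -17), (21, -30)) = 49.7293
d((-27, -17), (-4, 13)) = 37.8021
d((-25, 13), (-14, -1)) = 17.8045
d((-25, 13), (17, 24)) = 43.4166
d((-25, 13), (-2, -14)) = 35.4683
d((-25, 13), (-17, 11)) = 8.2462 <-- minimum
d((-25, 13), (21, -30)) = 62.9682
d((-25, 13), (-4, 13)) = 21.0
d((-14, -1), (17, 24)) = 39.8246
d((-14, -1), (-2, -14)) = 17.6918
d((-14, -1), (-17, 11)) = 12.3693
d((-14, -1), (21, -30)) = 45.4533
d((-14, -1), (-4, 13)) = 17.2047
d((17, 24), (-2, -14)) = 42.4853
d((17, 24), (-17, 11)) = 36.4005
d((17, 24), (21, -30)) = 54.1479
d((17, 24), (-4, 13)) = 23.7065
d((-2, -14), (-17, 11)) = 29.1548
d((-2, -14), (21, -30)) = 28.0179
d((-2, -14), (-4, 13)) = 27.074
d((-17, 11), (21, -30)) = 55.9017
d((-17, 11), (-4, 13)) = 13.1529
d((21, -30), (-4, 13)) = 49.7393

Closest pair: (-25, 13) and (-17, 11) with distance 8.2462

The closest pair is (-25, 13) and (-17, 11) with Euclidean distance 8.2462. For 9 points, brute-force pairwise comparison is shown above. For large n, the divide-and-conquer algorithm (sort by x, recurse on halves, check the dividing strip) achieves O(n log n).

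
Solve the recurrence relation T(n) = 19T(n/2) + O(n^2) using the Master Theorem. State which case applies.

Master Theorem for T(n) = 19T(n/2) + O(n^2):

a = 19, b = 2, c = 2
log_b(a) = log_2(19) = 4.2479

Case 1: c = 2 < log_2(19) = 4.2479
T(n) = O(n^(log_2 19))

For T(n) = 19T(n/2) + O(n^2): log_2(19) = 4.2479. This is Case 1 of the Master Theorem (c < log_b(a), work dominated by leaves), giving O(n^(log_2 19)).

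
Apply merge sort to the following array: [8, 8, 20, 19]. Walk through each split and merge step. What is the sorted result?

Merge sort trace:

Split: [8, 8, 20, 19] -> [8, 8] and [20, 19]
  Split: [8, 8] -> [8] and [8]
  Merge: [8] + [8] -> [8, 8]
  Split: [20, 19] -> [20] and [19]
  Merge: [20] + [19] -> [19, 20]
Merge: [8, 8] + [19, 20] -> [8, 8, 19, 20]

Final sorted array: [8, 8, 19, 20]

The merge sort proceeds by recursively splitting the array and merging sorted halves.
After all merges, the sorted array is [8, 8, 19, 20].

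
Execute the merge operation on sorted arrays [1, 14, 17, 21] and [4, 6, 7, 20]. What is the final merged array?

Merging process:

Compare 1 vs 4: take 1 from left. Merged: [1]
Compare 14 vs 4: take 4 from right. Merged: [1, 4]
Compare 14 vs 6: take 6 from right. Merged: [1, 4, 6]
Compare 14 vs 7: take 7 from right. Merged: [1, 4, 6, 7]
Compare 14 vs 20: take 14 from left. Merged: [1, 4, 6, 7, 14]
Compare 17 vs 20: take 17 from left. Merged: [1, 4, 6, 7, 14, 17]
Compare 21 vs 20: take 20 from right. Merged: [1, 4, 6, 7, 14, 17, 20]
Append remaining from left: [21]. Merged: [1, 4, 6, 7, 14, 17, 20, 21]

Final merged array: [1, 4, 6, 7, 14, 17, 20, 21]
Total comparisons: 7

The merged array is [1, 4, 6, 7, 14, 17, 20, 21], requiring 7 comparisons. The merge step runs in O(n) time where n is the total number of elements.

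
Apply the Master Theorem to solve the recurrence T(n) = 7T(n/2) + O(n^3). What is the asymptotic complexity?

Master Theorem for T(n) = 7T(n/2) + O(n^3):

a = 7, b = 2, c = 3
log_b(a) = log_2(7) = 2.8074

Case 3: c = 3 > log_2(7) = 2.8074
T(n) = O(n^3) = O(n^3)

For T(n) = 7T(n/2) + O(n^3): log_2(7) = 2.8074. This is Case 3 of the Master Theorem (c > log_b(a), work dominated by root), giving O(n^3).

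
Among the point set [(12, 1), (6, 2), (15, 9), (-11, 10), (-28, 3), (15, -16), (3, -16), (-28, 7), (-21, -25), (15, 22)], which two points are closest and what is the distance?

Computing all pairwise distances among 10 points:

d((12, 1), (6, 2)) = 6.0828
d((12, 1), (15, 9)) = 8.544
d((12, 1), (-11, 10)) = 24.6982
d((12, 1), (-28, 3)) = 40.05
d((12, 1), (15, -16)) = 17.2627
d((12, 1), (3, -16)) = 19.2354
d((12, 1), (-28, 7)) = 40.4475
d((12, 1), (-21, -25)) = 42.0119
d((12, 1), (15, 22)) = 21.2132
d((6, 2), (15, 9)) = 11.4018
d((6, 2), (-11, 10)) = 18.7883
d((6, 2), (-28, 3)) = 34.0147
d((6, 2), (15, -16)) = 20.1246
d((6, 2), (3, -16)) = 18.2483
d((6, 2), (-28, 7)) = 34.3657
d((6, 2), (-21, -25)) = 38.1838
d((6, 2), (15, 22)) = 21.9317
d((15, 9), (-11, 10)) = 26.0192
d((15, 9), (-28, 3)) = 43.4166
d((15, 9), (15, -16)) = 25.0
d((15, 9), (3, -16)) = 27.7308
d((15, 9), (-28, 7)) = 43.0465
d((15, 9), (-21, -25)) = 49.5177
d((15, 9), (15, 22)) = 13.0
d((-11, 10), (-28, 3)) = 18.3848
d((-11, 10), (15, -16)) = 36.7696
d((-11, 10), (3, -16)) = 29.5296
d((-11, 10), (-28, 7)) = 17.2627
d((-11, 10), (-21, -25)) = 36.4005
d((-11, 10), (15, 22)) = 28.6356
d((-28, 3), (15, -16)) = 47.0106
d((-28, 3), (3, -16)) = 36.3593
d((-28, 3), (-28, 7)) = 4.0 <-- minimum
d((-28, 3), (-21, -25)) = 28.8617
d((-28, 3), (15, 22)) = 47.0106
d((15, -16), (3, -16)) = 12.0
d((15, -16), (-28, 7)) = 48.7647
d((15, -16), (-21, -25)) = 37.108
d((15, -16), (15, 22)) = 38.0
d((3, -16), (-28, 7)) = 38.6005
d((3, -16), (-21, -25)) = 25.632
d((3, -16), (15, 22)) = 39.8497
d((-28, 7), (-21, -25)) = 32.7567
d((-28, 7), (15, 22)) = 45.5412
d((-21, -25), (15, 22)) = 59.203

Closest pair: (-28, 3) and (-28, 7) with distance 4.0

The closest pair is (-28, 3) and (-28, 7) with Euclidean distance 4.0. For 10 points, brute-force pairwise comparison is shown above. For large n, the divide-and-conquer algorithm (sort by x, recurse on halves, check the dividing strip) achieves O(n log n).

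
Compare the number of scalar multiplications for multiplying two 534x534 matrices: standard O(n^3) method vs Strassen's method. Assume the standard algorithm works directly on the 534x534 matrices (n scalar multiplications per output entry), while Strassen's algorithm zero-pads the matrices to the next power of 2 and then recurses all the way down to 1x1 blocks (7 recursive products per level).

Matrix multiplication for 534x534 matrices:

Strassen's algorithm requires power-of-2 dimensions. Pad 534x534 to 1024x1024 (next power of 2).

Standard algorithm: 534^3 = 152273304 multiplications
Strassen's algorithm: 7^(log2(1024)) = 7^10 = 282475249 multiplications
Difference: 152273304 - 282475249 = -130201945 (Strassen uses MORE here due to padding overhead — for small or just-over-power-of-2 n, padding can outweigh the per-level savings)

Standard: 152273304 multiplications (534^3). Strassen: 282475249 multiplications (7^10, after padding to 1024x1024). Strassen reduces 8 recursive multiplications to 7 at each level.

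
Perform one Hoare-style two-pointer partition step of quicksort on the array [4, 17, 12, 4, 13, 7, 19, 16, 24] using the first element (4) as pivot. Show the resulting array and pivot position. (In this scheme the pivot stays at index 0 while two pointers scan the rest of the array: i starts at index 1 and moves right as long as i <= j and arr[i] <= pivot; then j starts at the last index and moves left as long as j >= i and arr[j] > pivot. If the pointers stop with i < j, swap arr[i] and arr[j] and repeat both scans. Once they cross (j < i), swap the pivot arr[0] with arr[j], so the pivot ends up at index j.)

Hoare-style two-pointer partition with pivot = 4:

Initial array: [4, 17, 12, 4, 13, 7, 19, 16, 24]

Pointers start at i = 1, j = 8.
i stops at index 1 (arr[1]=17 > 4), j stops at index 3 (arr[3]=4 <= 4): swap arr[1] and arr[3], array becomes [4, 4, 12, 17, 13, 7, 19, 16, 24]
i ends at 2, j ends at 1: the pointers have crossed (j < i), so scanning stops.

Swap pivot arr[0] with arr[1] to place pivot at position 1: [4, 4, 12, 17, 13, 7, 19, 16, 24]
Pivot position: 1

After partitioning with pivot 4, the array becomes [4, 4, 12, 17, 13, 7, 19, 16, 24]. The pivot is placed at index 1. All elements to the left of the pivot are <= 4, and all elements to the right are > 4.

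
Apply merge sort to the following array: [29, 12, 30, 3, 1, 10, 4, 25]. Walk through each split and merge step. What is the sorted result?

Merge sort trace:

Split: [29, 12, 30, 3, 1, 10, 4, 25] -> [29, 12, 30, 3] and [1, 10, 4, 25]
  Split: [29, 12, 30, 3] -> [29, 12] and [30, 3]
    Split: [29, 12] -> [29] and [12]
    Merge: [29] + [12] -> [12, 29]
    Split: [30, 3] -> [30] and [3]
    Merge: [30] + [3] -> [3, 30]
  Merge: [12, 29] + [3, 30] -> [3, 12, 29, 30]
  Split: [1, 10, 4, 25] -> [1, 10] and [4, 25]
    Split: [1, 10] -> [1] and [10]
    Merge: [1] + [10] -> [1, 10]
    Split: [4, 25] -> [4] and [25]
    Merge: [4] + [25] -> [4, 25]
  Merge: [1, 10] + [4, 25] -> [1, 4, 10, 25]
Merge: [3, 12, 29, 30] + [1, 4, 10, 25] -> [1, 3, 4, 10, 12, 25, 29, 30]

Final sorted array: [1, 3, 4, 10, 12, 25, 29, 30]

The merge sort proceeds by recursively splitting the array and merging sorted halves.
After all merges, the sorted array is [1, 3, 4, 10, 12, 25, 29, 30].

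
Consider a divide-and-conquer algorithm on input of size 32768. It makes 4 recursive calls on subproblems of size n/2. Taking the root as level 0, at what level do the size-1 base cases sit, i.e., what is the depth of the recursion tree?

For divide and conquer with division factor 2:

Problem sizes at each level:
Level 0: 32768
Level 1: 16384
Level 2: 8192
Level 3: 4096
Level 4: 2048
Level 5: 1024
Level 6: 512
Level 7: 256
Level 8: 128
Level 9: 64
Level 10: 32
Level 11: 16
Level 12: 8
Level 13: 4
Level 14: 2
Level 15: 1

The root is level 0 and the size-1 base case is level 15 (the tree spans levels 0 through 15, i.e. 16 levels counting the root), so the depth is the number of divisions: log_2(32768) = 15

The recursion tree depth is log_2(32768) = 15. At each level, the problem size is divided by 2, so it takes 15 divisions to reduce to a base case of size 1. The algorithm makes 4 recursive calls at each level.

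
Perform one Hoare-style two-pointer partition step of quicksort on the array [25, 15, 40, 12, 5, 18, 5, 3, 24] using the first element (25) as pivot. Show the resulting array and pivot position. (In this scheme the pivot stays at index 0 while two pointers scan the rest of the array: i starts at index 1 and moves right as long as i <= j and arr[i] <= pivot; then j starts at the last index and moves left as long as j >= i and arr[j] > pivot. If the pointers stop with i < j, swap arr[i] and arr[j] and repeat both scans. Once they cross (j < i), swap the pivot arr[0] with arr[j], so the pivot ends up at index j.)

Hoare-style two-pointer partition with pivot = 25:

Initial array: [25, 15, 40, 12, 5, 18, 5, 3, 24]

Pointers start at i = 1, j = 8.
i stops at index 2 (arr[2]=40 > 25), j stops at index 8 (arr[8]=24 <= 25): swap arr[2] and arr[8], array becomes [25, 15, 24, 12, 5, 18, 5, 3, 40]
i ends at 8, j ends at 7: the pointers have crossed (j < i), so scanning stops.

Swap pivot arr[0] with arr[7] to place pivot at position 7: [3, 15, 24, 12, 5, 18, 5, 25, 40]
Pivot position: 7

After partitioning with pivot 25, the array becomes [3, 15, 24, 12, 5, 18, 5, 25, 40]. The pivot is placed at index 7. All elements to the left of the pivot are <= 25, and all elements to the right are > 25.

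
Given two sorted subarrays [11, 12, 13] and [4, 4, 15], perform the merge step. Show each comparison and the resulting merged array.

Merging process:

Compare 11 vs 4: take 4 from right. Merged: [4]
Compare 11 vs 4: take 4 from right. Merged: [4, 4]
Compare 11 vs 15: take 11 from left. Merged: [4, 4, 11]
Compare 12 vs 15: take 12 from left. Merged: [4, 4, 11, 12]
Compare 13 vs 15: take 13 from left. Merged: [4, 4, 11, 12, 13]
Append remaining from right: [15]. Merged: [4, 4, 11, 12, 13, 15]

Final merged array: [4, 4, 11, 12, 13, 15]
Total comparisons: 5

The merged array is [4, 4, 11, 12, 13, 15], requiring 5 comparisons. The merge step runs in O(n) time where n is the total number of elements.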